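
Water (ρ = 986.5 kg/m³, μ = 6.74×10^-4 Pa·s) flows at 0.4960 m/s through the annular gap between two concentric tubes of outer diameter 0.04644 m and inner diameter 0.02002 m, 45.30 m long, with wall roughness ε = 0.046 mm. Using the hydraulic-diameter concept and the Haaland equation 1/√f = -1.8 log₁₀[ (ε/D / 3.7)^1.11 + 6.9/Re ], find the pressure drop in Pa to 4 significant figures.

ΔP ≈ 6080 Pa

Hydraulic diameter D_h = 4A/P = D_o - D_i = 0.04644 - 0.02002 = 0.02642 m.
Re = ρVD_h/μ = 986.5·0.496·0.02642/0.000674 = 1.918e+04.
ε/D_h = 4.6e-05/0.02642 = 0.00174; Haaland gives 1/√f = -1.8 log₁₀[0.000203+0.00036] = 5.85, so f = 0.02922.
ΔP = f(L/D_h)(ρV²/2) = 0.02922·45.3/0.02642·121.3 = 6080 Pa.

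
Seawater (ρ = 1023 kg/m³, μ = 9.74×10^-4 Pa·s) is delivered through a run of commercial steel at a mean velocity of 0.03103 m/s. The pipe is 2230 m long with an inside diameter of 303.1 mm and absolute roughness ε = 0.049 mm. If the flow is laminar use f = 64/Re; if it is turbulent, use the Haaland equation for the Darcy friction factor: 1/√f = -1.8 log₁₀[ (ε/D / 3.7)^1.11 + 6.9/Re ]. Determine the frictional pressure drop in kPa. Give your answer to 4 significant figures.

ΔP ≈ 0.1129 kPa

Reynolds number Re = ρVD/μ = 1023 · 0.03103 · 0.3031 / 0.000974 = 9878.
Re > 4000 → turbulent. Relative roughness ε/D = 4.9e-05/0.3031 = 0.000162. Haaland: 1/√f = -1.8 log₁₀[(0.000162/3.7)^1.11 + 6.9/9878] = -1.8 log₁₀[1.45e-05 + 0.000698] = 5.664, so f = 0.03117.
Darcy-Weisbach: ΔP = f(L/D)(ρV²/2) = 0.03117·(2230/0.3031)·(1023·0.03103²/2) = 0.03117·7357·0.4925 = 112.9 Pa.
ΔP = 112.9 Pa = 0.1129 kPa.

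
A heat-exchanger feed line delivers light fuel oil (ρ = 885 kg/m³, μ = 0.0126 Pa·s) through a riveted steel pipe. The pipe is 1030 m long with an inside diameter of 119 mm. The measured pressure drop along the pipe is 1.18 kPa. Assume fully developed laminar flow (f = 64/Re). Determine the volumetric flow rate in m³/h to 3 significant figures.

For laminar flow, f = 64/Re with Re = ρVD/μ, so Darcy-Weisbach reduces to ΔP = 32μLV/D². Solving for V: V = ΔP·D²/(32μL) = 1180·(0.119)²/(32·0.0126·1030) = 0.04024 m/s.
Check: Re = ρVD/μ = 885·0.04024·0.119/0.0126 = 336.3 < 2300, so the laminar assumption holds.
Q = V·A = 0.04024·(π/4·0.119²) = 0.0004475 m³/s = 1.61 m³/h.

Q ≈ 1.61 m³/h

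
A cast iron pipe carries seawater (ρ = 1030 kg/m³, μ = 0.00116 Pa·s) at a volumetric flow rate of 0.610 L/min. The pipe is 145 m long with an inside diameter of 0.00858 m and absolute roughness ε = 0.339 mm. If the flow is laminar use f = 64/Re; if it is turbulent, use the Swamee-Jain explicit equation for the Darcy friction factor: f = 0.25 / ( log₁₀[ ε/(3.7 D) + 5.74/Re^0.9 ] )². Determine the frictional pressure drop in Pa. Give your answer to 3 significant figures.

Q = 0.610 L/min = 0.610/60000 = 1.017e-05 m³/s.
Cross-sectional area A = πD²/4 = π(0.00858)²/4 = 5.782e-05 m²; mean velocity V = Q/A = 1.017e-05/5.782e-05 = 0.1758 m/s.
Reynolds number Re = ρVD/μ = 1030 · 0.1758 · 0.00858 / 0.00116 = 1340.
Re < 2300 → laminar flow, so f = 64/Re = 64/1340 = 0.04777 (the turbulent correlation is not needed).
Darcy-Weisbach: ΔP = f(L/D)(ρV²/2) = 0.04777·(145/0.00858)·(1030·0.1758²/2) = 0.04777·1.69e+04·15.92 = 1.286e+04 Pa.

ΔP ≈ 12900 Pa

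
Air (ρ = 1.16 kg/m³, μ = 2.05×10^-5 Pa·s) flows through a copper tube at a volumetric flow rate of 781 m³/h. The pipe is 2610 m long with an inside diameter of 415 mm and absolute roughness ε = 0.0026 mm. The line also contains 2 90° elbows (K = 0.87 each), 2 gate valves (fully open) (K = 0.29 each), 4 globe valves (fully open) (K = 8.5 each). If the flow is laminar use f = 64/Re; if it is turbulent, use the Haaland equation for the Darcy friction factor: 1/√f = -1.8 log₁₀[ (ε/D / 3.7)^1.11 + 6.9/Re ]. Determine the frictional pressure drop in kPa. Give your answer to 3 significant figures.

ΔP ≈ 0.262 kPa

Q = 781 m³/h = 781/3600 = 0.2169 m³/s.
Cross-sectional area A = πD²/4 = π(0.415)²/4 = 0.1353 m²; mean velocity V = Q/A = 0.2169/0.1353 = 1.604 m/s.
Reynolds number Re = ρVD/μ = 1.16 · 1.604 · 0.415 / 2.05e-05 = 3.766e+04.
Re > 4000 → turbulent. Relative roughness ε/D = 2.6e-06/0.415 = 6.27e-06. Haaland: 1/√f = -1.8 log₁₀[(6.27e-06/3.7)^1.11 + 6.9/3.766e+04] = -1.8 log₁₀[3.93e-07 + 0.000183] = 6.725, so f = 0.02211.
Total minor-loss coefficient ΣK = 2·0.87 + 2·0.29 + 4·8.5 = 36.3.
ΔP = [f·L/D + ΣK]·(ρV²/2) = [0.02211·2610/0.415 + 36.3]·(1.16·1.604²/2) = [139.1 + 36.3]·1.492 = 261.7 Pa.
ΔP = 261.7 Pa = 0.262 kPa.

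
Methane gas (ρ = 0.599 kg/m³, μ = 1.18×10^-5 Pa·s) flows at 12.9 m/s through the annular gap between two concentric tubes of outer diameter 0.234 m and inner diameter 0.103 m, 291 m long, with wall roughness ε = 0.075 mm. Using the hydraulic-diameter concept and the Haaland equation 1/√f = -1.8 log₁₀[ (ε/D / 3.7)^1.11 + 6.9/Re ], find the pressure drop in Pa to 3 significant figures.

ΔP ≈ 2300 Pa

Hydraulic diameter D_h = 4A/P = D_o - D_i = 0.234 - 0.103 = 0.131 m.
Re = ρVD_h/μ = 0.599·12.9·0.131/1.18e-05 = 8.578e+04.
ε/D_h = 7.5e-05/0.131 = 0.000573; Haaland gives 1/√f = -1.8 log₁₀[5.89e-05+8.04e-05] = 6.94, so f = 0.02076.
ΔP = f(L/D_h)(ρV²/2) = 0.02076·291/0.131·49.84 = 2298 Pa.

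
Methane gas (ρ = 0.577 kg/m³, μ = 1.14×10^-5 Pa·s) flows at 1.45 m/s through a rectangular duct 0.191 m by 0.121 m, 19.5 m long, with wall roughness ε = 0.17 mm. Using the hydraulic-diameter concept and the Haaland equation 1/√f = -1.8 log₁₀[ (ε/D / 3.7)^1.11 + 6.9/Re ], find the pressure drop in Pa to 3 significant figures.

Hydraulic diameter D_h = 4A/P = 4·(0.191·0.121)/(2·(0.191+0.121)) = 0.09244/0.624 = 0.1481 m.
Re = ρVD_h/μ = 0.577·1.45·0.1481/1.14e-05 = 1.087e+04.
ε/D_h = 0.00017/0.1481 = 0.00115; Haaland gives 1/√f = -1.8 log₁₀[0.000128+0.000635] = 5.612, so f = 0.03175.
ΔP = f(L/D_h)(ρV²/2) = 0.03175·19.5/0.1481·0.6066 = 2.535 Pa.

ΔP ≈ 2.53 Pa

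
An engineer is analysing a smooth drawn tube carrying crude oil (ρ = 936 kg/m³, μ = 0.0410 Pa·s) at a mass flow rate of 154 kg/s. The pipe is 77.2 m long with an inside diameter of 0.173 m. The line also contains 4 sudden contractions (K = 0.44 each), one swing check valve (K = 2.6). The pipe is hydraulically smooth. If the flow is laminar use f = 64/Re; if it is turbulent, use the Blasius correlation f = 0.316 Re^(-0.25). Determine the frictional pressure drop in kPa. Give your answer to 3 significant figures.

A = πD²/4 = π(0.173)²/4 = 0.02351 m²; mean velocity V = ṁ/(ρA) = 154/(936 · 0.02351) = 6.999 m/s.
Reynolds number Re = ρVD/μ = 936 · 6.999 · 0.173 / 0.041 = 2.764e+04.
Re > 4000 → turbulent. Smooth-pipe (Blasius): f = 0.316 Re^(-0.25) = 0.316/(2.764e+04)^0.25 = 0.02451.
Total minor-loss coefficient ΣK = 4·0.44 + 1·2.6 = 4.36.
ΔP = [f·L/D + ΣK]·(ρV²/2) = [0.02451·77.2/0.173 + 4.36]·(936·6.999²/2) = [10.94 + 4.36]·2.293e+04 = 3.507e+05 Pa.
ΔP = 3.507e+05 Pa = 351 kPa.

ΔP ≈ 351 kPa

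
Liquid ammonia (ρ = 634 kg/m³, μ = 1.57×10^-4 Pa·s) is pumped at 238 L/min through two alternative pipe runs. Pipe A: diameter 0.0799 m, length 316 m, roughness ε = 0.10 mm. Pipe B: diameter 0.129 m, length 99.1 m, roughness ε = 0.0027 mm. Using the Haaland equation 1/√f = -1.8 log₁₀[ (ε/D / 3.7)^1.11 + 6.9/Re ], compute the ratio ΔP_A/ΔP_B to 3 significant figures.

Pipe A: V = Q/A = 0.003967/0.005014 = 0.7911 m/s; Re = 2.553e+05; ε/D = 0.00125; Haaland → f = 0.02165; ΔP_A = f(L/D)(ρV²/2) = 1.698e+04 Pa.
Pipe B: V = Q/A = 0.003967/0.01307 = 0.3035 m/s; Re = 1.581e+05; ε/D = 2.09e-05; Haaland → f = 0.01635; ΔP_B = f(L/D)(ρV²/2) = 366.6 Pa.
ΔP_A/ΔP_B = 1.698e+04/366.6 = 46.3.

ΔP_A/ΔP_B ≈ 46.3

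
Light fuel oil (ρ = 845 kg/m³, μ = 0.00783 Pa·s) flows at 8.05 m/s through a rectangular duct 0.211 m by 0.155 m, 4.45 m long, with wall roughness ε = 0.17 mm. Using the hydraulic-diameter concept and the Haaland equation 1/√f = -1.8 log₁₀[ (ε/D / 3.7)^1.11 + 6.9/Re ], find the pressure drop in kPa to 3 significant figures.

ΔP ≈ 14.3 kPa

Hydraulic diameter D_h = 4A/P = 4·(0.211·0.155)/(2·(0.211+0.155)) = 0.1308/0.732 = 0.1787 m.
Re = ρVD_h/μ = 845·8.05·0.1787/0.00783 = 1.553e+05.
ε/D_h = 0.00017/0.1787 = 0.000951; Haaland gives 1/√f = -1.8 log₁₀[0.000104+4.44e-05] = 6.894, so f = 0.02104.
ΔP = f(L/D_h)(ρV²/2) = 0.02104·4.45/0.1787·2.738e+04 = 1.435e+04 Pa.
ΔP = 14.3 kPa.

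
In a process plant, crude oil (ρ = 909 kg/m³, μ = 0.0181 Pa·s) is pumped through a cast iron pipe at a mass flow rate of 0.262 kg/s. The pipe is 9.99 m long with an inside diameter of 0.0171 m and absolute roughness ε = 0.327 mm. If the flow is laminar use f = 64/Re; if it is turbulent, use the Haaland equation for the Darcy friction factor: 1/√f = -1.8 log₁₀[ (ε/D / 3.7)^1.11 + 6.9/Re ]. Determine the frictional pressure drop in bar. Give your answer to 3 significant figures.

ΔP ≈ 0.248 bar

A = πD²/4 = π(0.0171)²/4 = 0.0002297 m²; mean velocity V = ṁ/(ρA) = 0.262/(909 · 0.0002297) = 1.255 m/s.
Reynolds number Re = ρVD/μ = 909 · 1.255 · 0.0171 / 0.0181 = 1078.
Re < 2300 → laminar flow, so f = 64/Re = 64/1078 = 0.05938 (the turbulent correlation is not needed).
Darcy-Weisbach: ΔP = f(L/D)(ρV²/2) = 0.05938·(9.99/0.0171)·(909·1.255²/2) = 0.05938·584.2·715.9 = 2.483e+04 Pa.
ΔP = 2.483e+04 Pa = 0.248 bar.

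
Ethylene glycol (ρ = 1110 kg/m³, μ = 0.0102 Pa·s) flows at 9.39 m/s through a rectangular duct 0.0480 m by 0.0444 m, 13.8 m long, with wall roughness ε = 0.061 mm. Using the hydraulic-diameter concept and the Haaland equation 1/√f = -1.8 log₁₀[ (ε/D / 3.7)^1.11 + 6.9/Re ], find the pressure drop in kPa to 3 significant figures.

ΔP ≈ 363 kPa

Hydraulic diameter D_h = 4A/P = 4·(0.048·0.0444)/(2·(0.048+0.0444)) = 0.008525/0.1848 = 0.04613 m.
Re = ρVD_h/μ = 1110·9.39·0.04613/0.0102 = 4.714e+04.
ε/D_h = 6.1e-05/0.04613 = 0.00132; Haaland gives 1/√f = -1.8 log₁₀[0.000149+0.000146] = 6.353, so f = 0.02478.
ΔP = f(L/D_h)(ρV²/2) = 0.02478·13.8/0.04613·4.894e+04 = 3.628e+05 Pa.
ΔP = 363 kPa.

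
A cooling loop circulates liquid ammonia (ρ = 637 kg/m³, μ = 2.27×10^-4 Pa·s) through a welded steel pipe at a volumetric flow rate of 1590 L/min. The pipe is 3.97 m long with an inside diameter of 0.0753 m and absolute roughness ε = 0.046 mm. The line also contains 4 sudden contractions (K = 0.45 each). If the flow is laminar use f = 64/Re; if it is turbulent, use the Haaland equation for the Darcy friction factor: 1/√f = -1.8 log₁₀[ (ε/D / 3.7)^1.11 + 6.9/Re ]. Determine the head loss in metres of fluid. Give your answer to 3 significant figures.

Q = 1590 L/min = 1590/60000 = 0.0265 m³/s.
Cross-sectional area A = πD²/4 = π(0.0753)²/4 = 0.004453 m²; mean velocity V = Q/A = 0.0265/0.004453 = 5.951 m/s.
Reynolds number Re = ρVD/μ = 637 · 5.951 · 0.0753 / 0.000227 = 1.257e+06.
Re > 4000 → turbulent. Relative roughness ε/D = 4.6e-05/0.0753 = 0.000611. Haaland: 1/√f = -1.8 log₁₀[(0.000611/3.7)^1.11 + 6.9/1.257e+06] = -1.8 log₁₀[6.33e-05 + 5.49e-06] = 7.492, so f = 0.01782.
Total minor-loss coefficient ΣK = 4·0.45 = 1.8.
ΔP = [f·L/D + ΣK]·(ρV²/2) = [0.01782·3.97/0.0753 + 1.8]·(637·5.951²/2) = [0.9393 + 1.8]·1.128e+04 = 3.089e+04 Pa.
Head loss h_f = ΔP/(ρg) = 3.089e+04/(637·9.81) = 4.94 m.

h_f ≈ 4.94 m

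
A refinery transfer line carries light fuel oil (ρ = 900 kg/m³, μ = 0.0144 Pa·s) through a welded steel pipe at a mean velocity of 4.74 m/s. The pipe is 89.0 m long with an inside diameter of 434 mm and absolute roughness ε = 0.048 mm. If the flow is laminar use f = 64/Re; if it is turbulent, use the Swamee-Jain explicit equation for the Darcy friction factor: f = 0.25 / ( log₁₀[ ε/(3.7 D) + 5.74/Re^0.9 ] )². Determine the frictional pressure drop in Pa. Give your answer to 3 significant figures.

Reynolds number Re = ρVD/μ = 900 · 4.74 · 0.434 / 0.0144 = 1.286e+05.
Re > 4000 → turbulent. Relative roughness ε/D = 4.8e-05/0.434 = 0.000111. Swamee-Jain: f = 0.25/(log₁₀[0.000111/3.7 + 5.74/1.286e+05^0.9])² = 0.25/(log₁₀[2.99e-05 + 0.000145])² = 0.25/(-3.758)² = 0.0177.
Darcy-Weisbach: ΔP = f(L/D)(ρV²/2) = 0.0177·(89/0.434)·(900·4.74²/2) = 0.0177·205.1·1.011e+04 = 3.671e+04 Pa.

ΔP ≈ 36700 Pa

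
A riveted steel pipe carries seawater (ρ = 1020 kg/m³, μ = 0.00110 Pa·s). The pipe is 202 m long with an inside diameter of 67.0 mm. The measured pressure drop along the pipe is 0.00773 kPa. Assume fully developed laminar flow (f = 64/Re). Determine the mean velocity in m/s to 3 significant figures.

V ≈ 0.00488 m/s

For laminar flow, f = 64/Re with Re = ρVD/μ, so Darcy-Weisbach reduces to ΔP = 32μLV/D². Solving for V: V = ΔP·D²/(32μL) = 7.73·(0.067)²/(32·0.0011·202) = 0.00488 m/s.
Check: Re = ρVD/μ = 1020·0.00488·0.067/0.0011 = 303.2 < 2300, so the laminar assumption holds.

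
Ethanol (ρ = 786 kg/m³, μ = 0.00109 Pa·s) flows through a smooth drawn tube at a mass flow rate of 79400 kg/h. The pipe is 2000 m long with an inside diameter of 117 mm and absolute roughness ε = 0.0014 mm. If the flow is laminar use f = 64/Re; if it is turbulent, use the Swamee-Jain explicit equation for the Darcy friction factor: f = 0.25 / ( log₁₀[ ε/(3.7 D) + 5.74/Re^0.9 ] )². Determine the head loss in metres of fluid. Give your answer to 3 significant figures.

h_f ≈ 91.2 m

ṁ = 79400 kg/h = 79400/3600 = 22.06 kg/s.
A = πD²/4 = π(0.117)²/4 = 0.01075 m²; mean velocity V = ṁ/(ρA) = 22.06/(786 · 0.01075) = 2.61 m/s.
Reynolds number Re = ρVD/μ = 786 · 2.61 · 0.117 / 0.00109 = 2.202e+05.
Re > 4000 → turbulent. Relative roughness ε/D = 1.4e-06/0.117 = 1.2e-05. Swamee-Jain: f = 0.25/(log₁₀[1.2e-05/3.7 + 5.74/2.202e+05^0.9])² = 0.25/(log₁₀[3.23e-06 + 8.92e-05])² = 0.25/(-4.034)² = 0.01536.
Darcy-Weisbach: ΔP = f(L/D)(ρV²/2) = 0.01536·(2000/0.117)·(786·2.61²/2) = 0.01536·1.709e+04·2677 = 7.03e+05 Pa.
Head loss h_f = ΔP/(ρg) = 7.03e+05/(786·9.81) = 91.2 m.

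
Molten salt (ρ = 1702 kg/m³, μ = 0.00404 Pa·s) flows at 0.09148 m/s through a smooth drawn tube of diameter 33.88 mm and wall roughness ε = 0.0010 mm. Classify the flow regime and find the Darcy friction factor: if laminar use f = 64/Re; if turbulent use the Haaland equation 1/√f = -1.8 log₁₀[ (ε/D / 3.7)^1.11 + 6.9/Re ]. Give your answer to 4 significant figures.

Re = ρVD/μ = 1702·0.09148·0.03388/0.00404 = 1306.
Re < 2300 → laminar, so f = 64/Re = 0.04902 (roughness is irrelevant in laminar flow).

f ≈ 0.04902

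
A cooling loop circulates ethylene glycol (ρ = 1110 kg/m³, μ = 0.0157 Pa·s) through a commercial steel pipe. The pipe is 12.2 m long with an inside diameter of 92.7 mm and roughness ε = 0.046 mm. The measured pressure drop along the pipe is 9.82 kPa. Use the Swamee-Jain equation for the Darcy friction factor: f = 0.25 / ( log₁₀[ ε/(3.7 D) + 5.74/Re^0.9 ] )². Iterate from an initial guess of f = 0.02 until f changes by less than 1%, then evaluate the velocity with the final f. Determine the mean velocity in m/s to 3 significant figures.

V ≈ 2.14 m/s

Rearranging Darcy-Weisbach: V = √(2·ΔP·D/(f·L·ρ)). With ε/D = 4.6e-05/0.0927 = 0.000496, iterate starting from f = 0.02:
  f = 0.02 → V = √(2·9820·0.0927/(0.02·12.2·1110)) = 2.593 m/s; Re = ρVD/μ = 1.699e+04; f → 0.02801
  f = 0.02801 → V = 2.191 m/s; Re = 1.436e+04; f → 0.02912
  f = 0.02912 → V = 2.149 m/s; Re = 1.408e+04; f → 0.02926
Converged (Δf/f < 1%). With the final f = 0.02926: V = √(2·9820·0.0927/(0.02926·12.2·1110)) = 2.144 m/s.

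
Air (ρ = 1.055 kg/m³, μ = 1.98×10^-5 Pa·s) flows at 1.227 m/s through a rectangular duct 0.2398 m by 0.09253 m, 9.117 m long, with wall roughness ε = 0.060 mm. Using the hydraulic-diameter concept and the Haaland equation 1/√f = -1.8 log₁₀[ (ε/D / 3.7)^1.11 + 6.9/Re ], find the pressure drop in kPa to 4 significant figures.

Hydraulic diameter D_h = 4A/P = 4·(0.2398·0.09253)/(2·(0.2398+0.09253)) = 0.08875/0.6647 = 0.1335 m.
Re = ρVD_h/μ = 1.055·1.227·0.1335/1.98e-05 = 8730.
ε/D_h = 6e-05/0.1335 = 0.000449; Haaland gives 1/√f = -1.8 log₁₀[4.5e-05+0.00079] = 5.541, so f = 0.03258.
ΔP = f(L/D_h)(ρV²/2) = 0.03258·9.117/0.1335·0.7942 = 1.766 Pa.
ΔP = 0.001766 kPa.

ΔP ≈ 0.001766 kPa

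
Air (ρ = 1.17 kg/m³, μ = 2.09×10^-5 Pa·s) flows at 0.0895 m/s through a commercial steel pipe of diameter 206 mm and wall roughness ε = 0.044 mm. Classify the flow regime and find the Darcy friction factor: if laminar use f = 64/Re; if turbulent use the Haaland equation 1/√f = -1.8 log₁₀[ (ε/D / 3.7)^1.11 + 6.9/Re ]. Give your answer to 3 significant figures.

f ≈ 0.0620

Re = ρVD/μ = 1.17·0.0895·0.206/2.09e-05 = 1032.
Re < 2300 → laminar, so f = 64/Re = 0.06201 (roughness is irrelevant in laminar flow).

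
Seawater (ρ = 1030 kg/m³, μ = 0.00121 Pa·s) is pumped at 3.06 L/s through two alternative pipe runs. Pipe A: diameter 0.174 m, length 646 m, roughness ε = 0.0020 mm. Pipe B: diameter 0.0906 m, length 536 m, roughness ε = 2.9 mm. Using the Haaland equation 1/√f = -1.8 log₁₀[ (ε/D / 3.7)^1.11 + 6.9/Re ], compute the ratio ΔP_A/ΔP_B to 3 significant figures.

ΔP_A/ΔP_B ≈ 0.0202

Pipe A: V = Q/A = 0.00306/0.02378 = 0.1287 m/s; Re = 1.906e+04; ε/D = 1.15e-05; Haaland → f = 0.02608; ΔP_A = f(L/D)(ρV²/2) = 825.7 Pa.
Pipe B: V = Q/A = 0.00306/0.006447 = 0.4747 m/s; Re = 3.661e+04; ε/D = 0.032; Haaland → f = 0.05968; ΔP_B = f(L/D)(ρV²/2) = 4.096e+04 Pa.
ΔP_A/ΔP_B = 825.7/4.096e+04 = 0.0202.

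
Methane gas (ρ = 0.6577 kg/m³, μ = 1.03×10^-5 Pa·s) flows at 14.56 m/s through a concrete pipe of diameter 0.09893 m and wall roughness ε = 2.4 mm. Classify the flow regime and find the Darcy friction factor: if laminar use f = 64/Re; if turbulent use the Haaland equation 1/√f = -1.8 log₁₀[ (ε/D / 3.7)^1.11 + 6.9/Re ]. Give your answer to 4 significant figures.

Re = ρVD/μ = 0.6577·14.56·0.09893/1.03e-05 = 9.198e+04.
Re > 4000 → turbulent. ε/D = 0.0024/0.09893 = 0.0243; Haaland: 1/√f = -1.8 log₁₀[0.00377 + 7.5e-05] = 4.347, so f = 0.05292.

f ≈ 0.05292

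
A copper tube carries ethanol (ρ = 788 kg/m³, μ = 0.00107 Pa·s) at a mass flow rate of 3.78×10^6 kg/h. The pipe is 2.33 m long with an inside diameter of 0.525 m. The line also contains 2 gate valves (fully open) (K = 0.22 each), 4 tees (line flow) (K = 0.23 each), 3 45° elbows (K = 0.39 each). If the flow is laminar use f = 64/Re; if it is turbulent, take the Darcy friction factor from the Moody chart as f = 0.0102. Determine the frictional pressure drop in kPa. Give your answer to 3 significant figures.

ṁ = 3.78×10^6 kg/h = 3.78×10^6/3600 = 1050 kg/s.
A = πD²/4 = π(0.525)²/4 = 0.2165 m²; mean velocity V = ṁ/(ρA) = 1050/(788 · 0.2165) = 6.155 m/s.
Reynolds number Re = ρVD/μ = 788 · 6.155 · 0.525 / 0.00107 = 2.38e+06.
Re > 4000 → turbulent; use the Moody-chart value f = 0.0102.
Total minor-loss coefficient ΣK = 2·0.22 + 4·0.23 + 3·0.39 = 2.53.
ΔP = [f·L/D + ΣK]·(ρV²/2) = [0.0102·2.33/0.525 + 2.53]·(788·6.155²/2) = [0.04527 + 2.53]·1.493e+04 = 3.844e+04 Pa.
ΔP = 3.844e+04 Pa = 38.4 kPa.

ΔP ≈ 38.4 kPa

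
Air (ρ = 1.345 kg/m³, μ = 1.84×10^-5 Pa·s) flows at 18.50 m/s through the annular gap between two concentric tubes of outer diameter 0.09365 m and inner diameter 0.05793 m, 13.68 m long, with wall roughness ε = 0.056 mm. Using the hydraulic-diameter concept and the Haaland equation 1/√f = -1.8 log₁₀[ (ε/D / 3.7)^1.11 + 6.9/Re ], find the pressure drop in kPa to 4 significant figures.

Hydraulic diameter D_h = 4A/P = D_o - D_i = 0.09365 - 0.05793 = 0.03572 m.
Re = ρVD_h/μ = 1.345·18.5·0.03572/1.84e-05 = 4.83e+04.
ε/D_h = 5.6e-05/0.03572 = 0.00157; Haaland gives 1/√f = -1.8 log₁₀[0.00018+0.000143] = 6.283, so f = 0.02533.
ΔP = f(L/D_h)(ρV²/2) = 0.02533·13.68/0.03572·230.2 = 2233 Pa.
ΔP = 2.233 kPa.

ΔP ≈ 2.233 kPa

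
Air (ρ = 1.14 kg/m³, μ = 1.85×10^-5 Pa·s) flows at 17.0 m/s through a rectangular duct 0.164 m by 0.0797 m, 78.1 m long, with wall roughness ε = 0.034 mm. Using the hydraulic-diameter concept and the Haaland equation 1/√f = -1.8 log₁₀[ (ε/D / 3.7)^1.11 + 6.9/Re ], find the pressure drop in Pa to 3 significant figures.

Hydraulic diameter D_h = 4A/P = 4·(0.164·0.0797)/(2·(0.164+0.0797)) = 0.05228/0.4874 = 0.1073 m.
Re = ρVD_h/μ = 1.14·17·0.1073/1.85e-05 = 1.124e+05.
ε/D_h = 3.4e-05/0.1073 = 0.000317; Haaland gives 1/√f = -1.8 log₁₀[3.06e-05+6.14e-05] = 7.265, so f = 0.01894.
ΔP = f(L/D_h)(ρV²/2) = 0.01894·78.1/0.1073·164.7 = 2272 Pa.

ΔP ≈ 2270 Pa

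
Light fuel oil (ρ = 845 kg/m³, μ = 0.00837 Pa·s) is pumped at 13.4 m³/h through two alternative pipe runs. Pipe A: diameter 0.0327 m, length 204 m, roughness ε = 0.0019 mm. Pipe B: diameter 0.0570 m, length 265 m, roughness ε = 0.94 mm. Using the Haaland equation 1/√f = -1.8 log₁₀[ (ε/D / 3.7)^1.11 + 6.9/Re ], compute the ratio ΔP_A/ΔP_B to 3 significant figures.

ΔP_A/ΔP_B ≈ 6.93

Pipe A: V = Q/A = 0.003722/0.0008398 = 4.432 m/s; Re = 1.463e+04; ε/D = 5.81e-05; Haaland → f = 0.02796; ΔP_A = f(L/D)(ρV²/2) = 1.448e+06 Pa.
Pipe B: V = Q/A = 0.003722/0.002552 = 1.459 m/s; Re = 8394; ε/D = 0.0165; Haaland → f = 0.05001; ΔP_B = f(L/D)(ρV²/2) = 2.09e+05 Pa.
ΔP_A/ΔP_B = 1.448e+06/2.09e+05 = 6.93.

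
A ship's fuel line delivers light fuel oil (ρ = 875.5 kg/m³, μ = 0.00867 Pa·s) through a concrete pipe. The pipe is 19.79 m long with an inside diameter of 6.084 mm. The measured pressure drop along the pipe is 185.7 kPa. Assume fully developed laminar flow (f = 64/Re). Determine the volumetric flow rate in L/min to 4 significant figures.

Q ≈ 2.184 L/min

For laminar flow, f = 64/Re with Re = ρVD/μ, so Darcy-Weisbach reduces to ΔP = 32μLV/D². Solving for V: V = ΔP·D²/(32μL) = 1.857e+05·(0.006084)²/(32·0.00867·19.79) = 1.252 m/s.
Check: Re = ρVD/μ = 875.5·1.252·0.006084/0.00867 = 769.1 < 2300, so the laminar assumption holds.
Q = V·A = 1.252·(π/4·0.006084²) = 3.64e-05 m³/s = 2.184 L/min.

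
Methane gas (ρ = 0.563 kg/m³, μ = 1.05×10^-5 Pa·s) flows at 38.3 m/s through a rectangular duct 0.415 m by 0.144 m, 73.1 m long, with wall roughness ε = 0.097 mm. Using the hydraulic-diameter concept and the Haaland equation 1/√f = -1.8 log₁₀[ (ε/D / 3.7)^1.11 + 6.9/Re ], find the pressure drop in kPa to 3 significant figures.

Hydraulic diameter D_h = 4A/P = 4·(0.415·0.144)/(2·(0.415+0.144)) = 0.239/1.118 = 0.2138 m.
Re = ρVD_h/μ = 0.563·38.3·0.2138/1.05e-05 = 4.391e+05.
ε/D_h = 9.7e-05/0.2138 = 0.000454; Haaland gives 1/√f = -1.8 log₁₀[4.55e-05+1.57e-05] = 7.583, so f = 0.01739.
ΔP = f(L/D_h)(ρV²/2) = 0.01739·73.1/0.2138·412.9 = 2455 Pa.
ΔP = 2.45 kPa.

ΔP ≈ 2.45 kPa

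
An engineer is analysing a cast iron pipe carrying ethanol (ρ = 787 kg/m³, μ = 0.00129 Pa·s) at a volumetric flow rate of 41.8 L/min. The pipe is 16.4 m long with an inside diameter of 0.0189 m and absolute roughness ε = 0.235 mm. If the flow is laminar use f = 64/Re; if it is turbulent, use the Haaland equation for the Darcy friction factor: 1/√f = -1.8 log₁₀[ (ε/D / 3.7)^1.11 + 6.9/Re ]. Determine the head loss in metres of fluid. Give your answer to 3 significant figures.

Q = 41.8 L/min = 41.8/60000 = 0.0006967 m³/s.
Cross-sectional area A = πD²/4 = π(0.0189)²/4 = 0.0002806 m²; mean velocity V = Q/A = 0.0006967/0.0002806 = 2.483 m/s.
Reynolds number Re = ρVD/μ = 787 · 2.483 · 0.0189 / 0.00129 = 2.863e+04.
Re > 4000 → turbulent. Relative roughness ε/D = 0.000235/0.0189 = 0.0124. Haaland: 1/√f = -1.8 log₁₀[(0.0124/3.7)^1.11 + 6.9/2.863e+04] = -1.8 log₁₀[0.0018 + 0.000241] = 4.844, so f = 0.04262.
Darcy-Weisbach: ΔP = f(L/D)(ρV²/2) = 0.04262·(16.4/0.0189)·(787·2.483²/2) = 0.04262·867.7·2426 = 8.974e+04 Pa.
Head loss h_f = ΔP/(ρg) = 8.974e+04/(787·9.81) = 11.6 m.

h_f ≈ 11.6 m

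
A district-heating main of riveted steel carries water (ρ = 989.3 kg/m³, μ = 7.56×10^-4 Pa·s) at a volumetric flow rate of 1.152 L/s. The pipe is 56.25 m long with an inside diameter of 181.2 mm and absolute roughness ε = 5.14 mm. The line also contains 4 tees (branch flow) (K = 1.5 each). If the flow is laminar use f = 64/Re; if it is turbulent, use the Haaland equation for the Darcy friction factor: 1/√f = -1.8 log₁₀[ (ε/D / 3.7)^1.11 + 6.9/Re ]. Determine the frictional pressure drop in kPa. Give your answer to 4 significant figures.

ΔP ≈ 0.02397 kPa

Q = 1.152 L/s = 1.152/1000 = 0.001152 m³/s.
Cross-sectional area A = πD²/4 = π(0.1812)²/4 = 0.02579 m²; mean velocity V = Q/A = 0.001152/0.02579 = 0.04467 m/s.
Reynolds number Re = ρVD/μ = 989.3 · 0.04467 · 0.1812 / 0.000756 = 1.059e+04.
Re > 4000 → turbulent. Relative roughness ε/D = 0.00514/0.1812 = 0.0284. Haaland: 1/√f = -1.8 log₁₀[(0.0284/3.7)^1.11 + 6.9/1.059e+04] = -1.8 log₁₀[0.00449 + 0.000651] = 4.121, so f = 0.0589.
Total minor-loss coefficient ΣK = 4·1.5 = 6.
ΔP = [f·L/D + ΣK]·(ρV²/2) = [0.0589·56.25/0.1812 + 6]·(989.3·0.04467²/2) = [18.28 + 6]·0.9872 = 23.97 Pa.
ΔP = 23.97 Pa = 0.02397 kPa.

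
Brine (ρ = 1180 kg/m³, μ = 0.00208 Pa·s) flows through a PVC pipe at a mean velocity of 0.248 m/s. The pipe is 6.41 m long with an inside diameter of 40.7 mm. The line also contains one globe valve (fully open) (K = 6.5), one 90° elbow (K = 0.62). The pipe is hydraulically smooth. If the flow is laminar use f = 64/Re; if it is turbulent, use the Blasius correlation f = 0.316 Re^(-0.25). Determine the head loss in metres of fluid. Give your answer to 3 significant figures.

Reynolds number Re = ρVD/μ = 1180 · 0.248 · 0.0407 / 0.00208 = 5726.
Re > 4000 → turbulent. Smooth-pipe (Blasius): f = 0.316 Re^(-0.25) = 0.316/(5726)^0.25 = 0.03633.
Total minor-loss coefficient ΣK = 1·6.5 + 1·0.62 = 7.12.
ΔP = [f·L/D + ΣK]·(ρV²/2) = [0.03633·6.41/0.0407 + 7.12]·(1180·0.248²/2) = [5.721 + 7.12]·36.29 = 466 Pa.
Head loss h_f = ΔP/(ρg) = 466/(1180·9.81) = 0.0403 m.

h_f ≈ 0.0403 m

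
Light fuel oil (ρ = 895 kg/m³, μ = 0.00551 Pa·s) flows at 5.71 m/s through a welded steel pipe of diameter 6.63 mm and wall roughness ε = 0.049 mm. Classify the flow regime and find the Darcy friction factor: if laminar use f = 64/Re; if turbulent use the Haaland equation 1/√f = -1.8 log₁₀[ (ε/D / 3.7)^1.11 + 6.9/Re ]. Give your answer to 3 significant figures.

f ≈ 0.0432

Re = ρVD/μ = 895·5.71·0.00663/0.00551 = 6149.
Re > 4000 → turbulent. ε/D = 4.9e-05/0.00663 = 0.00739; Haaland: 1/√f = -1.8 log₁₀[0.00101 + 0.00112] = 4.809, so f = 0.04324.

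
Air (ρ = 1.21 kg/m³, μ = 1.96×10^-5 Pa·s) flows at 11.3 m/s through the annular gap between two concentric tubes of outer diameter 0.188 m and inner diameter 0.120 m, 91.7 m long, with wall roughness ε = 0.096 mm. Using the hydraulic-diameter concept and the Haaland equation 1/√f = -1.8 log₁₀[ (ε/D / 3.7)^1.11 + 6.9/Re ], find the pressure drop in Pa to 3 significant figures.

Hydraulic diameter D_h = 4A/P = D_o - D_i = 0.188 - 0.12 = 0.068 m.
Re = ρVD_h/μ = 1.21·11.3·0.068/1.96e-05 = 4.744e+04.
ε/D_h = 9.6e-05/0.068 = 0.00141; Haaland gives 1/√f = -1.8 log₁₀[0.000161+0.000145] = 6.326, so f = 0.02499.
ΔP = f(L/D_h)(ρV²/2) = 0.02499·91.7/0.068·77.25 = 2603 Pa.

ΔP ≈ 2600 Pa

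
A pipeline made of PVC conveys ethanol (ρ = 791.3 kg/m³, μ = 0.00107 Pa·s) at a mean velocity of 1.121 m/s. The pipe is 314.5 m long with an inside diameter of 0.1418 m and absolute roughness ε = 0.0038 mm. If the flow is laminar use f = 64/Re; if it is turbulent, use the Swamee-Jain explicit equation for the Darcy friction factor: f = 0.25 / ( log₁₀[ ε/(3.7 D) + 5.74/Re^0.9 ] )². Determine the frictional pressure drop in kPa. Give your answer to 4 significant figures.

Reynolds number Re = ρVD/μ = 791.3 · 1.121 · 0.1418 / 0.00107 = 1.176e+05.
Re > 4000 → turbulent. Relative roughness ε/D = 3.8e-06/0.1418 = 2.68e-05. Swamee-Jain: f = 0.25/(log₁₀[2.68e-05/3.7 + 5.74/1.176e+05^0.9])² = 0.25/(log₁₀[7.24e-06 + 0.000157])² = 0.25/(-3.785)² = 0.01745.
Darcy-Weisbach: ΔP = f(L/D)(ρV²/2) = 0.01745·(314.5/0.1418)·(791.3·1.121²/2) = 0.01745·2218·497.2 = 1.925e+04 Pa.
ΔP = 1.925e+04 Pa = 19.25 kPa.

ΔP ≈ 19.25 kPa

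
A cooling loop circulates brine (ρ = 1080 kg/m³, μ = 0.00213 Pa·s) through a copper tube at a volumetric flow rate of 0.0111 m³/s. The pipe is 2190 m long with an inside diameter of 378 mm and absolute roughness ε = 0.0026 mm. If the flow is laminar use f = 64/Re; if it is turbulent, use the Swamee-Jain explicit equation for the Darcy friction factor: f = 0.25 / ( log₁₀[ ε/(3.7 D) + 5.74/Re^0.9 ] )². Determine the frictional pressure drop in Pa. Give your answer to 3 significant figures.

ΔP ≈ 801 Pa

Cross-sectional area A = πD²/4 = π(0.378)²/4 = 0.1122 m²; mean velocity V = Q/A = 0.0111/0.1122 = 0.09891 m/s.
Reynolds number Re = ρVD/μ = 1080 · 0.09891 · 0.378 / 0.00213 = 1.896e+04.
Re > 4000 → turbulent. Relative roughness ε/D = 2.6e-06/0.378 = 6.88e-06. Swamee-Jain: f = 0.25/(log₁₀[6.88e-06/3.7 + 5.74/1.896e+04^0.9])² = 0.25/(log₁₀[1.86e-06 + 0.000811])² = 0.25/(-3.09)² = 0.02618.
Darcy-Weisbach: ΔP = f(L/D)(ρV²/2) = 0.02618·(2190/0.378)·(1080·0.09891²/2) = 0.02618·5794·5.283 = 801.4 Pa.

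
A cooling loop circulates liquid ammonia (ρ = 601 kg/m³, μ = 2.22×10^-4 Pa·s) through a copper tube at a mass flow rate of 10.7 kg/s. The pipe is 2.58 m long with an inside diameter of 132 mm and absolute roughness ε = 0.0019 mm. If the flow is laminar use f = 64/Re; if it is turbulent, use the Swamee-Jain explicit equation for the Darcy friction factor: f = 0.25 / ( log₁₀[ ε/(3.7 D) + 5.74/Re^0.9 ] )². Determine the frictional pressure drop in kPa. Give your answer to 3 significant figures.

ΔP ≈ 0.134 kPa

A = πD²/4 = π(0.132)²/4 = 0.01368 m²; mean velocity V = ṁ/(ρA) = 10.7/(601 · 0.01368) = 1.301 m/s.
Reynolds number Re = ρVD/μ = 601 · 1.301 · 0.132 / 0.000222 = 4.649e+05.
Re > 4000 → turbulent. Relative roughness ε/D = 1.9e-06/0.132 = 1.44e-05. Swamee-Jain: f = 0.25/(log₁₀[1.44e-05/3.7 + 5.74/4.649e+05^0.9])² = 0.25/(log₁₀[3.89e-06 + 4.55e-05])² = 0.25/(-4.306)² = 0.01348.
Darcy-Weisbach: ΔP = f(L/D)(ρV²/2) = 0.01348·(2.58/0.132)·(601·1.301²/2) = 0.01348·19.55·508.6 = 134 Pa.
ΔP = 134 Pa = 0.134 kPa.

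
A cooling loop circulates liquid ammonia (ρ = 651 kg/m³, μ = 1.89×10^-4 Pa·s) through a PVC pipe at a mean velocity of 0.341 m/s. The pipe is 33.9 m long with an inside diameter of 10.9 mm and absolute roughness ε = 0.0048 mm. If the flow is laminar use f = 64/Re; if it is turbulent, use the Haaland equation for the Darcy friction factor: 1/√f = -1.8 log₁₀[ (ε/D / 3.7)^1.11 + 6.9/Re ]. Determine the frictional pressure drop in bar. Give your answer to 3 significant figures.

ΔP ≈ 0.0347 bar

Reynolds number Re = ρVD/μ = 651 · 0.341 · 0.0109 / 0.000189 = 1.28e+04.
Re > 4000 → turbulent. Relative roughness ε/D = 4.8e-06/0.0109 = 0.00044. Haaland: 1/√f = -1.8 log₁₀[(0.00044/3.7)^1.11 + 6.9/1.28e+04] = -1.8 log₁₀[4.4e-05 + 0.000539] = 5.822, so f = 0.0295.
Darcy-Weisbach: ΔP = f(L/D)(ρV²/2) = 0.0295·(33.9/0.0109)·(651·0.341²/2) = 0.0295·3110·37.85 = 3473 Pa.
ΔP = 3473 Pa = 0.0347 bar.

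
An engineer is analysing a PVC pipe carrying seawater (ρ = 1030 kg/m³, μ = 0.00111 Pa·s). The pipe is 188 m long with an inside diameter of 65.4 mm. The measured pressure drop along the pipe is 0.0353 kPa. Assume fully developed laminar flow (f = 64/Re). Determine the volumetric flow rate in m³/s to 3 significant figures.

For laminar flow, f = 64/Re with Re = ρVD/μ, so Darcy-Weisbach reduces to ΔP = 32μLV/D². Solving for V: V = ΔP·D²/(32μL) = 35.3·(0.0654)²/(32·0.00111·188) = 0.02261 m/s.
Check: Re = ρVD/μ = 1030·0.02261·0.0654/0.00111 = 1372 < 2300, so the laminar assumption holds.
Q = V·A = 0.02261·(π/4·0.0654²) = 7.595e-05 m³/s = 7.60×10^-5 m³/s.

Q ≈ 7.60×10^-5 m³/s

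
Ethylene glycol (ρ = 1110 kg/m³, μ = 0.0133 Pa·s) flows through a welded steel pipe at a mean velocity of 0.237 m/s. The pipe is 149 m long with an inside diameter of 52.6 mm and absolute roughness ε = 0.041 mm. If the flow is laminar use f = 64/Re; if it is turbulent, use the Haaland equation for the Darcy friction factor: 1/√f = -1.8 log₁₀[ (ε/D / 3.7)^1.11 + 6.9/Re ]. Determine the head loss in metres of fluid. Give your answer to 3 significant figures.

Reynolds number Re = ρVD/μ = 1110 · 0.237 · 0.0526 / 0.0133 = 1040.
Re < 2300 → laminar flow, so f = 64/Re = 64/1040 = 0.06151 (the turbulent correlation is not needed).
Darcy-Weisbach: ΔP = f(L/D)(ρV²/2) = 0.06151·(149/0.0526)·(1110·0.237²/2) = 0.06151·2833·31.17 = 5432 Pa.
Head loss h_f = ΔP/(ρg) = 5432/(1110·9.81) = 0.499 m.

h_f ≈ 0.499 m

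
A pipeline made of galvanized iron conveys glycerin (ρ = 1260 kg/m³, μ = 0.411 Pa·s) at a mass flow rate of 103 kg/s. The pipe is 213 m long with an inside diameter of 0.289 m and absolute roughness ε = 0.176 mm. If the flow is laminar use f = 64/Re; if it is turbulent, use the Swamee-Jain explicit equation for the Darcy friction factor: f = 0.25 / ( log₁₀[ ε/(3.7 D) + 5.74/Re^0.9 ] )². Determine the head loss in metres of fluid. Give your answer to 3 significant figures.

A = πD²/4 = π(0.289)²/4 = 0.0656 m²; mean velocity V = ṁ/(ρA) = 103/(1260 · 0.0656) = 1.246 m/s.
Reynolds number Re = ρVD/μ = 1260 · 1.246 · 0.289 / 0.411 = 1104.
Re < 2300 → laminar flow, so f = 64/Re = 64/1104 = 0.05797 (the turbulent correlation is not needed).
Darcy-Weisbach: ΔP = f(L/D)(ρV²/2) = 0.05797·(213/0.289)·(1260·1.246²/2) = 0.05797·737·978.4 = 4.18e+04 Pa.
Head loss h_f = ΔP/(ρg) = 4.18e+04/(1260·9.81) = 3.38 m.

h_f ≈ 3.38 m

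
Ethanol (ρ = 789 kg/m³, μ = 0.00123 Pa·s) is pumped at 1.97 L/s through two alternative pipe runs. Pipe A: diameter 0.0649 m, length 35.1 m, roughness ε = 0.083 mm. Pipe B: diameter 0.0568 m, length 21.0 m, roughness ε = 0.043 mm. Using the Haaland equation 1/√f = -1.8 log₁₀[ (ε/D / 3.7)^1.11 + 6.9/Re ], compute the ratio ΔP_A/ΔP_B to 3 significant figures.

ΔP_A/ΔP_B ≈ 0.918

Pipe A: V = Q/A = 0.00197/0.003308 = 0.5955 m/s; Re = 2.479e+04; ε/D = 0.00128; Haaland → f = 0.0271; ΔP_A = f(L/D)(ρV²/2) = 2051 Pa.
Pipe B: V = Q/A = 0.00197/0.002534 = 0.7775 m/s; Re = 2.833e+04; ε/D = 0.000757; Haaland → f = 0.02535; ΔP_B = f(L/D)(ρV²/2) = 2235 Pa.
ΔP_A/ΔP_B = 2051/2235 = 0.918.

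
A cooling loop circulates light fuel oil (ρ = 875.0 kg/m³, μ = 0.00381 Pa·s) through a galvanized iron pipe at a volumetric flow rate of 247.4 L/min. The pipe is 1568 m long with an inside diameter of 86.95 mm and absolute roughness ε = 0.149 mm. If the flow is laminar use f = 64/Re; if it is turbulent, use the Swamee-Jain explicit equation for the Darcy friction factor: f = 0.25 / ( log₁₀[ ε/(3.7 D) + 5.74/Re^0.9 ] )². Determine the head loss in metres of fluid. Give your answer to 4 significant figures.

h_f ≈ 14.00 m

Q = 247.4 L/min = 247.4/60000 = 0.004123 m³/s.
Cross-sectional area A = πD²/4 = π(0.08695)²/4 = 0.005938 m²; mean velocity V = Q/A = 0.004123/0.005938 = 0.6944 m/s.
Reynolds number Re = ρVD/μ = 875 · 0.6944 · 0.08695 / 0.00381 = 1.387e+04.
Re > 4000 → turbulent. Relative roughness ε/D = 0.000149/0.08695 = 0.00171. Swamee-Jain: f = 0.25/(log₁₀[0.00171/3.7 + 5.74/1.387e+04^0.9])² = 0.25/(log₁₀[0.000463 + 0.00107])² = 0.25/(-2.813)² = 0.03159.
Darcy-Weisbach: ΔP = f(L/D)(ρV²/2) = 0.03159·(1568/0.08695)·(875·0.6944²/2) = 0.03159·1.803e+04·211 = 1.202e+05 Pa.
Head loss h_f = ΔP/(ρg) = 1.202e+05/(875·9.81) = 14.00 m.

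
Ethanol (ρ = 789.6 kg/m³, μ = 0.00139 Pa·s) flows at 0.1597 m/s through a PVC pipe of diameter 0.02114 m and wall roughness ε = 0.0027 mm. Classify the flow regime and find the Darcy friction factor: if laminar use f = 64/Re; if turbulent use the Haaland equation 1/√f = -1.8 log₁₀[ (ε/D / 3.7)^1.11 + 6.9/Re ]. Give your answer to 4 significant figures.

f ≈ 0.03337

Re = ρVD/μ = 789.6·0.1597·0.02114/0.00139 = 1918.
Re < 2300 → laminar, so f = 64/Re = 0.03337 (roughness is irrelevant in laminar flow).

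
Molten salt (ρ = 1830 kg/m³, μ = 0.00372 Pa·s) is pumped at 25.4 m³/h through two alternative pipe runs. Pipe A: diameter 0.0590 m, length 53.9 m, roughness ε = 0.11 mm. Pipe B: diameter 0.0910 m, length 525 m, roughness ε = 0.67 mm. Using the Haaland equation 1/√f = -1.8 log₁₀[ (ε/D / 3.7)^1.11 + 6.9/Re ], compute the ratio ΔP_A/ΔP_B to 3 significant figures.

Pipe A: V = Q/A = 0.007056/0.002734 = 2.581 m/s; Re = 7.49e+04; ε/D = 0.00186; Haaland → f = 0.02509; ΔP_A = f(L/D)(ρV²/2) = 1.397e+05 Pa.
Pipe B: V = Q/A = 0.007056/0.006504 = 1.085 m/s; Re = 4.856e+04; ε/D = 0.00736; Haaland → f = 0.03569; ΔP_B = f(L/D)(ρV²/2) = 2.217e+05 Pa.
ΔP_A/ΔP_B = 1.397e+05/2.217e+05 = 0.630.

ΔP_A/ΔP_B ≈ 0.630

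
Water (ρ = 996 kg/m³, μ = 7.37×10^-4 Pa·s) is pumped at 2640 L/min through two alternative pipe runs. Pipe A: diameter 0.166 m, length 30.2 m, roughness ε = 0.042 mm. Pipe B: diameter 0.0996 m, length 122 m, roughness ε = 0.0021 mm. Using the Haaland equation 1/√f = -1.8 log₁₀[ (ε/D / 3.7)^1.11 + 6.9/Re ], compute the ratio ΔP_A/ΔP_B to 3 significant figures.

Pipe A: V = Q/A = 0.044/0.02164 = 2.033 m/s; Re = 4.561e+05; ε/D = 0.000253; Haaland → f = 0.01587; ΔP_A = f(L/D)(ρV²/2) = 5944 Pa.
Pipe B: V = Q/A = 0.044/0.007791 = 5.647 m/s; Re = 7.601e+05; ε/D = 2.11e-05; Haaland → f = 0.01247; ΔP_B = f(L/D)(ρV²/2) = 2.426e+05 Pa.
ΔP_A/ΔP_B = 5944/2.426e+05 = 0.0245.

ΔP_A/ΔP_B ≈ 0.0245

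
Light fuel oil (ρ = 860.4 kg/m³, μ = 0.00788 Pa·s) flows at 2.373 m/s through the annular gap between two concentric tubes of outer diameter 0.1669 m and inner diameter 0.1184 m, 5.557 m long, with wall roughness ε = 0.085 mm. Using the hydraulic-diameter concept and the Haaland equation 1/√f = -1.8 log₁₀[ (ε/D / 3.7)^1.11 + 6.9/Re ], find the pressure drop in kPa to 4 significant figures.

ΔP ≈ 8.783 kPa

Hydraulic diameter D_h = 4A/P = D_o - D_i = 0.1669 - 0.1184 = 0.0485 m.
Re = ρVD_h/μ = 860.4·2.373·0.0485/0.00788 = 1.257e+04.
ε/D_h = 8.5e-05/0.0485 = 0.00175; Haaland gives 1/√f = -1.8 log₁₀[0.000204+0.000549] = 5.622, so f = 0.03164.
ΔP = f(L/D_h)(ρV²/2) = 0.03164·5.557/0.0485·2423 = 8783 Pa.
ΔP = 8.783 kPa.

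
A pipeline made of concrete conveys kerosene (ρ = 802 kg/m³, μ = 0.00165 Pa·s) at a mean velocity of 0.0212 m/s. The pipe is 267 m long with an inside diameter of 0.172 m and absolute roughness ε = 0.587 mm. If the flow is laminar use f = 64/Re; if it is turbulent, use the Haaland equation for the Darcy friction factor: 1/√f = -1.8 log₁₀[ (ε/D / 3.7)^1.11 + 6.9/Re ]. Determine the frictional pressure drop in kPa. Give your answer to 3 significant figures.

Reynolds number Re = ρVD/μ = 802 · 0.0212 · 0.172 / 0.00165 = 1772.
Re < 2300 → laminar flow, so f = 64/Re = 64/1772 = 0.03611 (the turbulent correlation is not needed).
Darcy-Weisbach: ΔP = f(L/D)(ρV²/2) = 0.03611·(267/0.172)·(802·0.0212²/2) = 0.03611·1552·0.1802 = 10.1 Pa.
ΔP = 10.1 Pa = 0.0101 kPa.

ΔP ≈ 0.0101 kPa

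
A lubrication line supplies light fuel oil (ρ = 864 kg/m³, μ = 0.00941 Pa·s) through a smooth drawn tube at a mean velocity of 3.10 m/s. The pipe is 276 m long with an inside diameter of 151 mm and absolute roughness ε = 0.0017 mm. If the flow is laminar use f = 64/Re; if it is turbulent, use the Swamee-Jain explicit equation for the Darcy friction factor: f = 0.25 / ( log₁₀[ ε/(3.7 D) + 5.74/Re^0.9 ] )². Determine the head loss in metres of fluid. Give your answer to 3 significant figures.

Reynolds number Re = ρVD/μ = 864 · 3.1 · 0.151 / 0.00941 = 4.298e+04.
Re > 4000 → turbulent. Relative roughness ε/D = 1.7e-06/0.151 = 1.13e-05. Swamee-Jain: f = 0.25/(log₁₀[1.13e-05/3.7 + 5.74/4.298e+04^0.9])² = 0.25/(log₁₀[3.04e-06 + 0.000388])² = 0.25/(-3.408)² = 0.02153.
Darcy-Weisbach: ΔP = f(L/D)(ρV²/2) = 0.02153·(276/0.151)·(864·3.1²/2) = 0.02153·1828·4152 = 1.634e+05 Pa.
Head loss h_f = ΔP/(ρg) = 1.634e+05/(864·9.81) = 19.3 m.

h_f ≈ 19.3 m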